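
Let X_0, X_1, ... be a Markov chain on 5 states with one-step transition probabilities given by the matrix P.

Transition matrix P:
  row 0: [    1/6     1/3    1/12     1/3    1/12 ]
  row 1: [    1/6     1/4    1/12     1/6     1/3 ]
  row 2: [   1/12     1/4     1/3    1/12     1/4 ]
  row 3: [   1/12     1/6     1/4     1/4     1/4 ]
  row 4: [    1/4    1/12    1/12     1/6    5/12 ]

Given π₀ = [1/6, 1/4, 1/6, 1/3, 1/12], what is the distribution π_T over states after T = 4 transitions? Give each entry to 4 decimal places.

t=0: π = [0.1667, 0.2500, 0.1667, 0.3333, 0.0833]
t=1: π = [0.1319, 0.2222, 0.1806, 0.2083, 0.2569]
t=2: π = [0.1557, 0.2008, 0.1632, 0.1910, 0.2894]
t=3: π = [0.1613, 0.1988, 0.1560, 0.1949, 0.2890]
t=4: π = [0.1615, 0.1990, 0.1548, 0.1968, 0.2879]

π = [0.1615, 0.1990, 0.1548, 0.1968, 0.2879]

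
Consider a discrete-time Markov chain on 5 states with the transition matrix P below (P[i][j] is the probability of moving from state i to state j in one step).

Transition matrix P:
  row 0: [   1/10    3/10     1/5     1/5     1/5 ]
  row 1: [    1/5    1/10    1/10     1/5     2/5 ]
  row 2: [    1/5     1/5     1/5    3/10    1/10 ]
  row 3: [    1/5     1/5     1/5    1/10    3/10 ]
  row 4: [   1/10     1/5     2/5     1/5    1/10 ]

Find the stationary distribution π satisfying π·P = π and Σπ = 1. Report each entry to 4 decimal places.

Balance equations π_j = Σ_i π_i·P[i][j]:
  π_0 = 1/10·π_0 + 1/5·π_1 + 1/5·π_2 + 1/5·π_3 + 1/10·π_4
  π_1 = 3/10·π_0 + 1/10·π_1 + 1/5·π_2 + 1/5·π_3 + 1/5·π_4
  π_2 = 1/5·π_0 + 1/10·π_1 + 1/5·π_2 + 1/5·π_3 + 2/5·π_4
  π_3 = 1/5·π_0 + 1/5·π_1 + 3/10·π_2 + 1/10·π_3 + 1/5·π_4
  normalize: π_0 + π_1 + π_2 + π_3 + π_4 = 1
Solving the linear system gives exactly π = [1209/7453, 1465/7453, 3331/14906, 3013/14906, 1607/7453].

π = [0.1622, 0.1966, 0.2235, 0.2021, 0.2156]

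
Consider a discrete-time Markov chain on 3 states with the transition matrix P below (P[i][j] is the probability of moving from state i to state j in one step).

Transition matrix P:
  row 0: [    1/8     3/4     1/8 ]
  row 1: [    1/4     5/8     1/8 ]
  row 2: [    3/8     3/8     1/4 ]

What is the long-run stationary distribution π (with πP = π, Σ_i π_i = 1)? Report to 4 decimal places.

Balance equations π_j = Σ_i π_i·P[i][j]:
  π_0 = 1/8·π_0 + 1/4·π_1 + 3/8·π_2
  π_1 = 3/4·π_0 + 5/8·π_1 + 3/8·π_2
  normalize: π_0 + π_1 + π_2 = 1
Solving the linear system gives exactly π = [5/21, 13/21, 1/7].

π = [0.2381, 0.6190, 0.1429]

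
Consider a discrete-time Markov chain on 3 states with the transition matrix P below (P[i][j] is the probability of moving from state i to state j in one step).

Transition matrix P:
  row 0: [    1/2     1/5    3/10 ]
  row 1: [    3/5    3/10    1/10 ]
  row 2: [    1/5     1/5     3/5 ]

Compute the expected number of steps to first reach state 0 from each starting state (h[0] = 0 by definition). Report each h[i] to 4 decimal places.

First-step conditioning: h[0] = 0; for i ≠ 0, h[i] = 1 + Σ_k P[i][k]·h[k].
  h[1] = 1 + 3/10·h[1] + 1/10·h[2]
  h[2] = 1 + 1/5·h[1] + 3/5·h[2]
Solving the 2×2 linear system over states ≠ 0 gives exactly h = [0, 25/13, 45/13] (h[0] = 0 is the target).

h = [0.0000, 1.9231, 3.4615]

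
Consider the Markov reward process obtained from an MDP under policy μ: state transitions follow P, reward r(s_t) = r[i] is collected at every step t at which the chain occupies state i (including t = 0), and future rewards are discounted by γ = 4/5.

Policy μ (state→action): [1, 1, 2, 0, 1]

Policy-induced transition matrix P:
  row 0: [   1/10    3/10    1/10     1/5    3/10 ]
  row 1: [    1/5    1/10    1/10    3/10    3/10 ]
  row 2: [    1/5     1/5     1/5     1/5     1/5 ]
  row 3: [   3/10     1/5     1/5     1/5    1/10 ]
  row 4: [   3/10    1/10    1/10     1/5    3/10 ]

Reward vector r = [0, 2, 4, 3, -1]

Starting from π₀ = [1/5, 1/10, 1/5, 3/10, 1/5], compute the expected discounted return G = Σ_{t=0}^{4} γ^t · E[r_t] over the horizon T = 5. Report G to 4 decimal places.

G = 4.8681

t=0: π = [0.2000, 0.1000, 0.2000, 0.3000, 0.2000], E[r] = 1.7000, γ^t·E[r] = 1.700000, running G = 1.700000
t=1: π = [0.2300, 0.1900, 0.1500, 0.2100, 0.2200], E[r] = 1.3900, γ^t·E[r] = 1.112000, running G = 2.812000
t=2: π = [0.2200, 0.1820, 0.1360, 0.2190, 0.2430], E[r] = 1.3220, γ^t·E[r] = 0.846080, running G = 3.658080
t=3: π = [0.2242, 0.1795, 0.1355, 0.2182, 0.2426], E[r] = 1.3130, γ^t·E[r] = 0.672256, running G = 4.330336
t=4: π = [0.2237, 0.1802, 0.1354, 0.2180, 0.2428], E[r] = 1.3129, γ^t·E[r] = 0.537780, running G = 4.868116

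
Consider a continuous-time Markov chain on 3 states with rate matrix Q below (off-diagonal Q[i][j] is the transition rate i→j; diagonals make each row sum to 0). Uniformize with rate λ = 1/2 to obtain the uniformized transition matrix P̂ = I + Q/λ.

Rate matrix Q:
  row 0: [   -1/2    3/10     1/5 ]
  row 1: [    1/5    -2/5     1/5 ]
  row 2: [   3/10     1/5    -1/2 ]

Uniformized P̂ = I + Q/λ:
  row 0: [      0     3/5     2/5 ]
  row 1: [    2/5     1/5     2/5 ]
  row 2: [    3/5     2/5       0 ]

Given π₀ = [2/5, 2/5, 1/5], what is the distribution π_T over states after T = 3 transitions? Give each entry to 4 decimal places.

t=0: π = [0.4000, 0.4000, 0.2000]
t=1: π = [0.2800, 0.4000, 0.3200]
t=2: π = [0.3520, 0.3760, 0.2720]
t=3: π = [0.3136, 0.3952, 0.2912]

π = [0.3136, 0.3952, 0.2912]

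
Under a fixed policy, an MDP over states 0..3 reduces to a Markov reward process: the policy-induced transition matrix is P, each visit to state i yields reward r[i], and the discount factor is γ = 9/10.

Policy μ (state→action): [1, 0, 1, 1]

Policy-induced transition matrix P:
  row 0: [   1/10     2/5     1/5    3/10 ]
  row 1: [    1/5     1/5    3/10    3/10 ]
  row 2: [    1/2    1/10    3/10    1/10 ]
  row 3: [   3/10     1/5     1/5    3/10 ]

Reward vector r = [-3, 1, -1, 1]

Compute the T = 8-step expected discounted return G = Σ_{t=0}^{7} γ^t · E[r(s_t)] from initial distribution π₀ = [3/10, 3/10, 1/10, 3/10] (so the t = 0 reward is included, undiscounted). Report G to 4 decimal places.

t=0: π = [0.3000, 0.3000, 0.1000, 0.3000], E[r] = -0.4000, γ^t·E[r] = -0.400000, running G = -0.400000
t=1: π = [0.2300, 0.2500, 0.2400, 0.2800], E[r] = -0.4000, γ^t·E[r] = -0.360000, running G = -0.760000
t=2: π = [0.2770, 0.2220, 0.2490, 0.2520], E[r] = -0.6060, γ^t·E[r] = -0.490860, running G = -1.250860
t=3: π = [0.2722, 0.2305, 0.2471, 0.2502], E[r] = -0.5830, γ^t·E[r] = -0.425007, running G = -1.675867
t=4: π = [0.2719, 0.2297, 0.2478, 0.2506], E[r] = -0.5832, γ^t·E[r] = -0.382664, running G = -2.058531
t=5: π = [0.2722, 0.2296, 0.2477, 0.2504], E[r] = -0.5843, γ^t·E[r] = -0.345006, running G = -2.403536
t=6: π = [0.2722, 0.2297, 0.2477, 0.2505], E[r] = -0.5841, γ^t·E[r] = -0.310400, running G = -2.713936
t=7: π = [0.2722, 0.2297, 0.2477, 0.2505], E[r] = -0.5841, γ^t·E[r] = -0.279365, running G = -2.993302

G = -2.9933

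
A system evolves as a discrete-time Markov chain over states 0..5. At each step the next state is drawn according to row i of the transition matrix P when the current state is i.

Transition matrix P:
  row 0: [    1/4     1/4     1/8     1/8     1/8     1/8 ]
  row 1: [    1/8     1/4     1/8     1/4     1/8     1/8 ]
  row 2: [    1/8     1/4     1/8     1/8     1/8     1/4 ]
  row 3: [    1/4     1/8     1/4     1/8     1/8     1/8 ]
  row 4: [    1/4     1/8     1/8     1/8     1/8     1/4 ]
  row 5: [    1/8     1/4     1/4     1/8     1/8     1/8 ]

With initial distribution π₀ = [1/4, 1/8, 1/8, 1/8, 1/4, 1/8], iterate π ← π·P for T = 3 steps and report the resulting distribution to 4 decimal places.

t=0: π = [0.2500, 0.1250, 0.1250, 0.1250, 0.2500, 0.1250]
t=1: π = [0.2031, 0.2031, 0.1563, 0.1406, 0.1250, 0.1719]
t=2: π = [0.1836, 0.2168, 0.1641, 0.1504, 0.1250, 0.1602]
t=3: π = [0.1824, 0.2156, 0.1638, 0.1521, 0.1250, 0.1611]

π = [0.1824, 0.2156, 0.1638, 0.1521, 0.1250, 0.1611]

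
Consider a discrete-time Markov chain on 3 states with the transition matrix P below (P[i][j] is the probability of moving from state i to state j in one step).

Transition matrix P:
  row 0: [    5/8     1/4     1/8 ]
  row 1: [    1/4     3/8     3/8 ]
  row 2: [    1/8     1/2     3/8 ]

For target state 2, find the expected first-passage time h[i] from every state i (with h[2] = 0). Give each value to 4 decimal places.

First-step conditioning: h[2] = 0; for i ≠ 2, h[i] = 1 + Σ_k P[i][k]·h[k].
  h[0] = 1 + 5/8·h[0] + 1/4·h[1]
  h[1] = 1 + 1/4·h[0] + 3/8·h[1]
Solving the 2×2 linear system over states ≠ 2 gives exactly h = [56/11, 40/11, 0] (h[2] = 0 is the target).

h = [5.0909, 3.6364, 0.0000]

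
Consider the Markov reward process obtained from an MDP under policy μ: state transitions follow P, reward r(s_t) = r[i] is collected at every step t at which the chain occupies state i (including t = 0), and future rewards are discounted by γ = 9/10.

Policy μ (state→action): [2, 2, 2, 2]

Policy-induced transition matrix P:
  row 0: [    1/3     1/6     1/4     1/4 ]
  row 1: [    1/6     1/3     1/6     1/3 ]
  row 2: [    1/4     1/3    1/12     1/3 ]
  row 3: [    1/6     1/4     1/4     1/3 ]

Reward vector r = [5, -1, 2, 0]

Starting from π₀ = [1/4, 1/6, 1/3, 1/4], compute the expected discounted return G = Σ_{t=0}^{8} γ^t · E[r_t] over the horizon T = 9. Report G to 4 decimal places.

G = 8.0503

t=0: π = [0.2500, 0.1667, 0.3333, 0.2500], E[r] = 1.7500, γ^t·E[r] = 1.750000, running G = 1.750000
t=1: π = [0.2361, 0.2708, 0.1806, 0.3125], E[r] = 1.2708, γ^t·E[r] = 1.143750, running G = 2.893750
t=2: π = [0.2211, 0.2679, 0.1973, 0.3137], E[r] = 1.2321, γ^t·E[r] = 0.997969, running G = 3.891719
t=3: π = [0.2200, 0.2704, 0.1948, 0.3149], E[r] = 1.2190, γ^t·E[r] = 0.888645, running G = 4.780363
t=4: π = [0.2196, 0.2704, 0.1950, 0.3150], E[r] = 1.2174, γ^t·E[r] = 0.798717, running G = 5.579081
t=5: π = [0.2195, 0.2705, 0.1950, 0.3150], E[r] = 1.2170, γ^t·E[r] = 0.718619, running G = 6.297699
t=6: π = [0.2195, 0.2705, 0.1950, 0.3150], E[r] = 1.2169, γ^t·E[r] = 0.646726, running G = 6.944425
t=7: π = [0.2195, 0.2705, 0.1950, 0.3150], E[r] = 1.2169, γ^t·E[r] = 0.582047, running G = 7.526472
t=8: π = [0.2195, 0.2705, 0.1950, 0.3150], E[r] = 1.2169, γ^t·E[r] = 0.523842, running G = 8.050314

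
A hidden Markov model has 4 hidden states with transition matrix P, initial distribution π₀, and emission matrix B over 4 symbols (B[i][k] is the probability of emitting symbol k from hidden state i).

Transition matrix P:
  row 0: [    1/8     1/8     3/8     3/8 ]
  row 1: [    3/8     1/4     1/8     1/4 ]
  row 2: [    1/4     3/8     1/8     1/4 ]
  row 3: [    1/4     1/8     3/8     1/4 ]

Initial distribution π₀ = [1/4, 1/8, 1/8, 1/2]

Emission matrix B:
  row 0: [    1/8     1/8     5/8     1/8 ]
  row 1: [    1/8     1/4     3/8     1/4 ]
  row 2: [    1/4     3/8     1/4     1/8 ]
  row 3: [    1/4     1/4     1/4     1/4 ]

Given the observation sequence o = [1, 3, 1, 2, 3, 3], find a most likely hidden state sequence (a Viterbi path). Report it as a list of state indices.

t=0: δ = [3.125e-02, 3.125e-02, 4.688e-02, 1.250e-01]  (obs o_0=1)
t=1: δ = [3.906e-03, 4.395e-03, 5.859e-03, 7.812e-03]  ψ = [3, 2, 3, 3]  (obs o_1=3)
t=2: δ = [2.441e-04, 5.493e-04, 1.099e-03, 4.883e-04]  ψ = [3, 2, 3, 3]  (obs o_2=1)
t=3: δ = [1.717e-04, 1.545e-04, 4.578e-05, 6.866e-05]  ψ = [2, 2, 3, 2]  (obs o_3=2)
t=4: δ = [7.242e-06, 9.656e-06, 8.047e-06, 1.609e-05]  ψ = [1, 1, 0, 0]  (obs o_4=3)
t=5: δ = [5.029e-07, 7.544e-07, 7.544e-07, 1.006e-06]  ψ = [3, 2, 3, 3]  (obs o_5=3)
backtrack: best end state = 3; path = [3, 3, 2, 0, 3, 3]

path = [3, 3, 2, 0, 3, 3]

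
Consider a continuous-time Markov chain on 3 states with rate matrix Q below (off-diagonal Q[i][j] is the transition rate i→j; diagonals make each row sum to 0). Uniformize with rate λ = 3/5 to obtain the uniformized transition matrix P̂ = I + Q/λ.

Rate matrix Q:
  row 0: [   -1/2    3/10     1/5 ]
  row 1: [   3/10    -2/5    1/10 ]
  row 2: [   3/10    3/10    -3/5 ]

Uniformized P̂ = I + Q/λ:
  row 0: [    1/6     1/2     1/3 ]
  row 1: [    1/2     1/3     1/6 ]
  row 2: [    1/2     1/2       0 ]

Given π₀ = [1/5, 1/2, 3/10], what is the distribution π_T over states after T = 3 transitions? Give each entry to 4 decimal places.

t=0: π = [0.2000, 0.5000, 0.3000]
t=1: π = [0.4333, 0.4167, 0.1500]
t=2: π = [0.3556, 0.4306, 0.2139]
t=3: π = [0.3815, 0.4282, 0.1903]

π = [0.3815, 0.4282, 0.1903]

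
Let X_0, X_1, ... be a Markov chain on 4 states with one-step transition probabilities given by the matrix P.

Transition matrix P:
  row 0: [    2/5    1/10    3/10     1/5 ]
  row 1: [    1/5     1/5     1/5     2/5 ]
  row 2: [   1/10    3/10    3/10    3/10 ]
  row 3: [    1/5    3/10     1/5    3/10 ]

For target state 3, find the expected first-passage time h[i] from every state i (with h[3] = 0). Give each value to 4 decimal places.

First-step conditioning: h[3] = 0; for i ≠ 3, h[i] = 1 + Σ_k P[i][k]·h[k].
  h[0] = 1 + 2/5·h[0] + 1/10·h[1] + 3/10·h[2]
  h[1] = 1 + 1/5·h[0] + 1/5·h[1] + 1/5·h[2]
  h[2] = 1 + 1/10·h[0] + 3/10·h[1] + 3/10·h[2]
Solving the 3×3 linear system over states ≠ 3 gives exactly h = [460/121, 365/121, 395/121, 0] (h[3] = 0 is the target).

h = [3.8017, 3.0165, 3.2645, 0.0000]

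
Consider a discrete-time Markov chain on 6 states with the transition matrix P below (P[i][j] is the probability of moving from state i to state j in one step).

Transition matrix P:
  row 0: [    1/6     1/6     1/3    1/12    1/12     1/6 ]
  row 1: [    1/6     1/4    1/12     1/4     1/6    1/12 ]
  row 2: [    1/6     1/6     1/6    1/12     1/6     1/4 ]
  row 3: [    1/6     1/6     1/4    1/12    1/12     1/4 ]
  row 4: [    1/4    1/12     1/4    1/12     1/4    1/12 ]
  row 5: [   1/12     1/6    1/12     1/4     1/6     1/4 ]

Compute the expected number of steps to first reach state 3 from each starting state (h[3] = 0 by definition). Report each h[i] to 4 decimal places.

h = [7.1536, 6.0095, 7.0814, 0.0000, 7.4011, 5.8951]

First-step conditioning: h[3] = 0; for i ≠ 3, h[i] = 1 + Σ_k P[i][k]·h[k].
  h[0] = 1 + 1/6·h[0] + 1/6·h[1] + 1/3·h[2] + 1/12·h[4] + 1/6·h[5]
  h[1] = 1 + 1/6·h[0] + 1/4·h[1] + 1/12·h[2] + 1/6·h[4] + 1/12·h[5]
  h[2] = 1 + 1/6·h[0] + 1/6·h[1] + 1/6·h[2] + 1/6·h[4] + 1/4·h[5]
  h[4] = 1 + 1/4·h[0] + 1/12·h[1] + 1/4·h[2] + 1/4·h[4] + 1/12·h[5]
  h[5] = 1 + 1/12·h[0] + 1/6·h[1] + 1/12·h[2] + 1/6·h[4] + 1/4·h[5]
Solving the 5×5 linear system over states ≠ 3 gives exactly h = [19236/2689, 177756/29579, 209460/29579, 0, 218916/29579, 15852/2689] (h[3] = 0 is the target).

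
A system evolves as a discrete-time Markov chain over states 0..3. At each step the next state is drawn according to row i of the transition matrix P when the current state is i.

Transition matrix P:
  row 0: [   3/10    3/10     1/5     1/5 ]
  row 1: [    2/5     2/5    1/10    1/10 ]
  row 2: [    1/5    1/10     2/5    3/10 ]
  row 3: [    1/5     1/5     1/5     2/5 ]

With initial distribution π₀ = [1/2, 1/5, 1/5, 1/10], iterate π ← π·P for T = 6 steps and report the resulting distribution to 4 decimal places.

t=0: π = [0.5000, 0.2000, 0.2000, 0.1000]
t=1: π = [0.2900, 0.2700, 0.2200, 0.2200]
t=2: π = [0.2830, 0.2610, 0.2170, 0.2390]
t=3: π = [0.2805, 0.2588, 0.2173, 0.2434]
t=4: π = [0.2798, 0.2581, 0.2176, 0.2445]
t=5: π = [0.2796, 0.2578, 0.2177, 0.2449]
t=6: π = [0.2795, 0.2578, 0.2178, 0.2450]

π = [0.2795, 0.2578, 0.2178, 0.2450]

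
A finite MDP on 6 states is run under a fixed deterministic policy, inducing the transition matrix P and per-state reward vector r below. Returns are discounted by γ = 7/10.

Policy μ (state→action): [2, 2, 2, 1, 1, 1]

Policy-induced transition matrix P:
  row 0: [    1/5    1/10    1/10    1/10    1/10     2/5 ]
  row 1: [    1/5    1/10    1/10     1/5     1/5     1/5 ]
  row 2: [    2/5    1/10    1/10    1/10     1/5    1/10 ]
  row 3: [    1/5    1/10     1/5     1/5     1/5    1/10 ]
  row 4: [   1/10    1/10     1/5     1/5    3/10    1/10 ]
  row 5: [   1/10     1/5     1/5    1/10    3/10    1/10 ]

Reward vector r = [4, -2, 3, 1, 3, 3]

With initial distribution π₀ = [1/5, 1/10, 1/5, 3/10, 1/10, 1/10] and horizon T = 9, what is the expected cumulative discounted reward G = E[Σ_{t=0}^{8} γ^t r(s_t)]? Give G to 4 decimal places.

t=0: π = [0.2000, 0.1000, 0.2000, 0.3000, 0.1000, 0.1000], E[r] = 2.1000, γ^t·E[r] = 2.100000, running G = 2.100000
t=1: π = [0.2200, 0.1100, 0.1500, 0.1500, 0.2000, 0.1700], E[r] = 2.3700, γ^t·E[r] = 1.659000, running G = 3.759000
t=2: π = [0.1930, 0.1170, 0.1520, 0.1460, 0.2150, 0.1770], E[r] = 2.3160, γ^t·E[r] = 1.134840, running G = 4.893840
t=3: π = [0.1912, 0.1177, 0.1538, 0.1478, 0.2199, 0.1696], E[r] = 2.3071, γ^t·E[r] = 0.791335, running G = 5.685175
t=4: π = [0.1918, 0.1170, 0.1537, 0.1485, 0.2198, 0.1691], E[r] = 2.3099, γ^t·E[r] = 0.554614, running G = 6.239789
t=5: π = [0.1919, 0.1169, 0.1538, 0.1485, 0.2197, 0.1692], E[r] = 2.3102, γ^t·E[r] = 0.388279, running G = 6.628068
t=6: π = [0.1919, 0.1169, 0.1537, 0.1485, 0.2197, 0.1692], E[r] = 2.3102, γ^t·E[r] = 0.271793, running G = 6.899861
t=7: π = [0.1919, 0.1169, 0.1537, 0.1485, 0.2197, 0.1692], E[r] = 2.3102, γ^t·E[r] = 0.190255, running G = 7.090116
t=8: π = [0.1919, 0.1169, 0.1537, 0.1485, 0.2197, 0.1692], E[r] = 2.3102, γ^t·E[r] = 0.133178, running G = 7.223294

G = 7.2233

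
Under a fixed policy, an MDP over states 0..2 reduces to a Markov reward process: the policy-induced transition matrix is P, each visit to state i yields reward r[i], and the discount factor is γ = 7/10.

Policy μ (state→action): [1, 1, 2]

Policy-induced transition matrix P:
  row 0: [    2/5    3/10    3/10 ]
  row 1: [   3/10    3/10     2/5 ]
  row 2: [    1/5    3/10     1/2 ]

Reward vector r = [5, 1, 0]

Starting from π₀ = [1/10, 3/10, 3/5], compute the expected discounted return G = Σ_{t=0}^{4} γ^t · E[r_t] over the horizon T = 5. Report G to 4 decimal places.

t=0: π = [0.1000, 0.3000, 0.6000], E[r] = 0.8000, γ^t·E[r] = 0.800000, running G = 0.800000
t=1: π = [0.2500, 0.3000, 0.4500], E[r] = 1.5500, γ^t·E[r] = 1.085000, running G = 1.885000
t=2: π = [0.2800, 0.3000, 0.4200], E[r] = 1.7000, γ^t·E[r] = 0.833000, running G = 2.718000
t=3: π = [0.2860, 0.3000, 0.4140], E[r] = 1.7300, γ^t·E[r] = 0.593390, running G = 3.311390
t=4: π = [0.2872, 0.3000, 0.4128], E[r] = 1.7360, γ^t·E[r] = 0.416814, running G = 3.728204

G = 3.7282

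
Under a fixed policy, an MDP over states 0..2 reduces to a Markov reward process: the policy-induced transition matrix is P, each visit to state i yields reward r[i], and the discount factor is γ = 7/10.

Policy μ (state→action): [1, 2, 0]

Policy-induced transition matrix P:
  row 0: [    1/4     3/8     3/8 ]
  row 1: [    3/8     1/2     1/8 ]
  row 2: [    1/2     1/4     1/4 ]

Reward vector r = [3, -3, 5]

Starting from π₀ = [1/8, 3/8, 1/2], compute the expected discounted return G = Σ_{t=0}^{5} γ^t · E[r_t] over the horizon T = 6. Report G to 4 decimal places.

t=0: π = [0.1250, 0.3750, 0.5000], E[r] = 1.7500, γ^t·E[r] = 1.750000, running G = 1.750000
t=1: π = [0.4219, 0.3594, 0.2188], E[r] = 1.2813, γ^t·E[r] = 0.896875, running G = 2.646875
t=2: π = [0.3496, 0.3926, 0.2578], E[r] = 1.1602, γ^t·E[r] = 0.568477, running G = 3.215352
t=3: π = [0.3635, 0.3918, 0.2446], E[r] = 1.1382, γ^t·E[r] = 0.390397, running G = 3.605749
t=4: π = [0.3601, 0.3934, 0.2465], E[r] = 1.1325, γ^t·E[r] = 0.271915, running G = 3.877664
t=5: π = [0.3608, 0.3934, 0.2458], E[r] = 1.1315, γ^t·E[r] = 0.190167, running G = 4.067831

G = 4.0678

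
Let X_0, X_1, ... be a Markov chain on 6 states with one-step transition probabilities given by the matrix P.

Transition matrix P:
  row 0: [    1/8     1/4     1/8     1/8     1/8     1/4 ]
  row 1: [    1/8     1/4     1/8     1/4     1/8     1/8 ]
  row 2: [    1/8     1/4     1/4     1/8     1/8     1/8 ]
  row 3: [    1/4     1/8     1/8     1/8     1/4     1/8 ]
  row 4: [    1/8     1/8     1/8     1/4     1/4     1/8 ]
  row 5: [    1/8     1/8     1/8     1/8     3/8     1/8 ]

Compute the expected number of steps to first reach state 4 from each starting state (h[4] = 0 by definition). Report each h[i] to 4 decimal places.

h = [5.3922, 5.4764, 5.5647, 4.8586, 0.0000, 4.1846]

First-step conditioning: h[4] = 0; for i ≠ 4, h[i] = 1 + Σ_k P[i][k]·h[k].
  h[0] = 1 + 1/8·h[0] + 1/4·h[1] + 1/8·h[2] + 1/8·h[3] + 1/4·h[5]
  h[1] = 1 + 1/8·h[0] + 1/4·h[1] + 1/8·h[2] + 1/4·h[3] + 1/8·h[5]
  h[2] = 1 + 1/8·h[0] + 1/4·h[1] + 1/4·h[2] + 1/8·h[3] + 1/8·h[5]
  h[3] = 1 + 1/4·h[0] + 1/8·h[1] + 1/8·h[2] + 1/8·h[3] + 1/8·h[5]
  h[5] = 1 + 1/8·h[0] + 1/8·h[1] + 1/8·h[2] + 1/8·h[3] + 1/8·h[5]
Solving the 5×5 linear system over states ≠ 4 gives exactly h = [5376/997, 5460/997, 5548/997, 4844/997, 0, 4172/997] (h[4] = 0 is the target).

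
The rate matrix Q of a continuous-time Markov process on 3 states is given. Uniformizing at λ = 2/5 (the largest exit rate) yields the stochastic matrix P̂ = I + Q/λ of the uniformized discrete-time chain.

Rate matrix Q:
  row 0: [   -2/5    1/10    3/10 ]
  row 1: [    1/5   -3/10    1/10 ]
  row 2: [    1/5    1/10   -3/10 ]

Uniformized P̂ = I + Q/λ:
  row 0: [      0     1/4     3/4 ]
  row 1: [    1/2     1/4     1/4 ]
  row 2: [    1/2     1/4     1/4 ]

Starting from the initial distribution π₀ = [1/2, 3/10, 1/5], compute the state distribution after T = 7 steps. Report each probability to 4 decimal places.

π = [0.3320, 0.2500, 0.4180]

t=0: π = [0.5000, 0.3000, 0.2000]
t=1: π = [0.2500, 0.2500, 0.5000]
t=2: π = [0.3750, 0.2500, 0.3750]
t=3: π = [0.3125, 0.2500, 0.4375]
t=4: π = [0.3438, 0.2500, 0.4063]
t=5: π = [0.3281, 0.2500, 0.4219]
t=6: π = [0.3359, 0.2500, 0.4141]
t=7: π = [0.3320, 0.2500, 0.4180]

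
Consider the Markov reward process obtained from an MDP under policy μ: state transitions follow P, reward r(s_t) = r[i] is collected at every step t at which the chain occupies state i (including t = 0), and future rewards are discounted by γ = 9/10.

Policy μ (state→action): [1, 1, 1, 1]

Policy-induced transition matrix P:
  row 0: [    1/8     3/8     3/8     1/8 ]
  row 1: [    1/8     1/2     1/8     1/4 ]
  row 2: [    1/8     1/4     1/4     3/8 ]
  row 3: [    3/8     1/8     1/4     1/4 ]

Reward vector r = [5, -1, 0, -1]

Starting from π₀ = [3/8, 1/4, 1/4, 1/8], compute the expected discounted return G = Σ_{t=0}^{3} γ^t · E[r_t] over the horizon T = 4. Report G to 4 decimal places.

G = 2.2239

t=0: π = [0.3750, 0.2500, 0.2500, 0.1250], E[r] = 1.5000, γ^t·E[r] = 1.500000, running G = 1.500000
t=1: π = [0.1563, 0.3438, 0.2656, 0.2344], E[r] = 0.2031, γ^t·E[r] = 0.182813, running G = 1.682813
t=2: π = [0.1836, 0.3262, 0.2266, 0.2637], E[r] = 0.3281, γ^t·E[r] = 0.265781, running G = 1.948594
t=3: π = [0.1909, 0.3215, 0.2322, 0.2554], E[r] = 0.3777, γ^t·E[r] = 0.275333, running G = 2.223927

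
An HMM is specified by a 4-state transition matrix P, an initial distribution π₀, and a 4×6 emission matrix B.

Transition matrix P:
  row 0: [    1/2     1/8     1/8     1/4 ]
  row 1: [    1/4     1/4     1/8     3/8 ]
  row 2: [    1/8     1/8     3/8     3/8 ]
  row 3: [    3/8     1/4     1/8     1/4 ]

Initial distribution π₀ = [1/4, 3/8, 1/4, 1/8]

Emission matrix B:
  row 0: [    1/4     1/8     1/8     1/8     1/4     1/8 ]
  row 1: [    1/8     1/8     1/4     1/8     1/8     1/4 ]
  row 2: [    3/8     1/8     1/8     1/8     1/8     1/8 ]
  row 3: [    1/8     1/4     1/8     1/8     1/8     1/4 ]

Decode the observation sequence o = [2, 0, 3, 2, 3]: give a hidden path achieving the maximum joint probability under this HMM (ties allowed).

t=0: δ = [3.125e-02, 9.375e-02, 3.125e-02, 1.562e-02]  (obs o_0=2)
t=1: δ = [5.859e-03, 2.930e-03, 4.395e-03, 4.395e-03]  ψ = [1, 1, 1, 1]  (obs o_1=0)
t=2: δ = [3.662e-04, 1.373e-04, 2.060e-04, 2.060e-04]  ψ = [0, 3, 2, 2]  (obs o_2=3)
t=3: δ = [2.289e-05, 1.287e-05, 9.656e-06, 1.144e-05]  ψ = [0, 3, 2, 0]  (obs o_3=2)
t=4: δ = [1.431e-06, 4.023e-07, 4.526e-07, 7.153e-07]  ψ = [0, 1, 2, 0]  (obs o_4=3)
backtrack: best end state = 0; path = [1, 0, 0, 0, 0]

path = [1, 0, 0, 0, 0]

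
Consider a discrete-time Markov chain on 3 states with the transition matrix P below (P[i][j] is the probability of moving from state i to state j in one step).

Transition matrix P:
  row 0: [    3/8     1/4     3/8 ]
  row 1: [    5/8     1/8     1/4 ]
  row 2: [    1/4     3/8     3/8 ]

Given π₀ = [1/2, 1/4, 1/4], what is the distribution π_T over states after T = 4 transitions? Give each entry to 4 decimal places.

t=0: π = [0.5000, 0.2500, 0.2500]
t=1: π = [0.4063, 0.2500, 0.3438]
t=2: π = [0.3945, 0.2617, 0.3438]
t=3: π = [0.3975, 0.2603, 0.3423]
t=4: π = [0.3973, 0.2603, 0.3425]

π = [0.3973, 0.2603, 0.3425]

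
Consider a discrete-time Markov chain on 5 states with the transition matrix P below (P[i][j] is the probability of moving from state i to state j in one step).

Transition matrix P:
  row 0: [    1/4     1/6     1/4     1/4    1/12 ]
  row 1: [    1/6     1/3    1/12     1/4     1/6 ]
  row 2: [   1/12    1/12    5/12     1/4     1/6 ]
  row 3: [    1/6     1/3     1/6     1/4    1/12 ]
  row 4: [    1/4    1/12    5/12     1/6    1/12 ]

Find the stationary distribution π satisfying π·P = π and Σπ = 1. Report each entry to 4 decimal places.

π = [0.1694, 0.2099, 0.2585, 0.2398, 0.1224]

Balance equations π_j = Σ_i π_i·P[i][j]:
  π_0 = 1/4·π_0 + 1/6·π_1 + 1/12·π_2 + 1/6·π_3 + 1/4·π_4
  π_1 = 1/6·π_0 + 1/3·π_1 + 1/12·π_2 + 1/3·π_3 + 1/12·π_4
  π_2 = 1/4·π_0 + 1/12·π_1 + 5/12·π_2 + 1/6·π_3 + 5/12·π_4
  π_3 = 1/4·π_0 + 1/4·π_1 + 1/4·π_2 + 1/4·π_3 + 1/6·π_4
  normalize: π_0 + π_1 + π_2 + π_3 + π_4 = 1
Solving the linear system gives exactly π = [2372/13999, 2938/13999, 3619/13999, 3357/13999, 1713/13999].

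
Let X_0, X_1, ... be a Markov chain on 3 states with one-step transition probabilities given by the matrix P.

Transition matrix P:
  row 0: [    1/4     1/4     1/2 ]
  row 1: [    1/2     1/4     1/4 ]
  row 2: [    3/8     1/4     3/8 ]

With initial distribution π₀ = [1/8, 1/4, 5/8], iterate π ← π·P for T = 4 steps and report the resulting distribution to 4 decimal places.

π = [0.3611, 0.2500, 0.3889]

t=0: π = [0.1250, 0.2500, 0.6250]
t=1: π = [0.3906, 0.2500, 0.3594]
t=2: π = [0.3574, 0.2500, 0.3926]
t=3: π = [0.3616, 0.2500, 0.3884]
t=4: π = [0.3611, 0.2500, 0.3889]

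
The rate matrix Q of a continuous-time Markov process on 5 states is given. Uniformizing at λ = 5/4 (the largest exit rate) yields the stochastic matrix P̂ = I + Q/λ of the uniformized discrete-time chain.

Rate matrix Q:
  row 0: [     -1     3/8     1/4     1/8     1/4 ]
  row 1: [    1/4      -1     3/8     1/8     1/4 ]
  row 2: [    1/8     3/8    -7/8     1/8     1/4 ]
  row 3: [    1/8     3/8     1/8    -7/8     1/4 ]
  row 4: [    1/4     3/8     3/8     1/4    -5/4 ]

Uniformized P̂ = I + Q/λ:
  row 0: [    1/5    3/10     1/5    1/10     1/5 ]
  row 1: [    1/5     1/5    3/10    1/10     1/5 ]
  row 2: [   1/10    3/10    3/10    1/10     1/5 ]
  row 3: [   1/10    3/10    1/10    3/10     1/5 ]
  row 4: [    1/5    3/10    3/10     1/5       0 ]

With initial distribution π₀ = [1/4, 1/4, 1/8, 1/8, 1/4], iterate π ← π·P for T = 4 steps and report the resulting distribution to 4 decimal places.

π = [0.1599, 0.2727, 0.2548, 0.1458, 0.1668]

t=0: π = [0.2500, 0.2500, 0.1250, 0.1250, 0.2500]
t=1: π = [0.1750, 0.2750, 0.2500, 0.1500, 0.1500]
t=2: π = [0.1600, 0.2725, 0.2525, 0.1450, 0.1700]
t=3: π = [0.1603, 0.2728, 0.2550, 0.1460, 0.1660]
t=4: π = [0.1599, 0.2727, 0.2548, 0.1458, 0.1668]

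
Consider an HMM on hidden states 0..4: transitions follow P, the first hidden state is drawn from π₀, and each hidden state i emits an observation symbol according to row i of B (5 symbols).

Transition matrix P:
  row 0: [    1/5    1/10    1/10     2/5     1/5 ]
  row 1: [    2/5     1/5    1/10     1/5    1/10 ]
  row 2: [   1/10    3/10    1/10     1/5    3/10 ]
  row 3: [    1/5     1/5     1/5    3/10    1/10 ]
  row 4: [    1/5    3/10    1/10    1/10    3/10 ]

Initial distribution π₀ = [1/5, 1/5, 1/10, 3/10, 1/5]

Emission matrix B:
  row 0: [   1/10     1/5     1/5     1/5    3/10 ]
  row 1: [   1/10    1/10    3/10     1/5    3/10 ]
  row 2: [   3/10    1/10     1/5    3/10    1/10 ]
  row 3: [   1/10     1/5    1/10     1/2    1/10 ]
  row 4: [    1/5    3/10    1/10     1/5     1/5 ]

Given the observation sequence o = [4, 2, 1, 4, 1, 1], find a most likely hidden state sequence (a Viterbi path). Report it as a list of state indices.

path = [1, 0, 4, 1, 0, 3]

t=0: δ = [6.000e-02, 6.000e-02, 1.000e-02, 3.000e-02, 4.000e-02]  (obs o_0=4)
t=1: δ = [4.800e-03, 3.600e-03, 1.200e-03, 2.400e-03, 1.200e-03]  ψ = [1, 1, 0, 0, 0]  (obs o_1=2)
t=2: δ = [2.880e-04, 7.200e-05, 4.800e-05, 3.840e-04, 2.880e-04]  ψ = [1, 1, 0, 0, 0]  (obs o_2=1)
t=3: δ = [2.304e-05, 2.592e-05, 7.680e-06, 1.152e-05, 1.728e-05]  ψ = [3, 4, 3, 0, 4]  (obs o_3=4)
t=4: δ = [2.074e-06, 5.184e-07, 2.592e-07, 1.843e-06, 1.555e-06]  ψ = [1, 1, 1, 0, 4]  (obs o_4=1)
t=5: δ = [8.294e-08, 4.666e-08, 3.686e-08, 1.659e-07, 1.400e-07]  ψ = [0, 4, 3, 0, 4]  (obs o_5=1)
backtrack: best end state = 3; path = [1, 0, 4, 1, 0, 3]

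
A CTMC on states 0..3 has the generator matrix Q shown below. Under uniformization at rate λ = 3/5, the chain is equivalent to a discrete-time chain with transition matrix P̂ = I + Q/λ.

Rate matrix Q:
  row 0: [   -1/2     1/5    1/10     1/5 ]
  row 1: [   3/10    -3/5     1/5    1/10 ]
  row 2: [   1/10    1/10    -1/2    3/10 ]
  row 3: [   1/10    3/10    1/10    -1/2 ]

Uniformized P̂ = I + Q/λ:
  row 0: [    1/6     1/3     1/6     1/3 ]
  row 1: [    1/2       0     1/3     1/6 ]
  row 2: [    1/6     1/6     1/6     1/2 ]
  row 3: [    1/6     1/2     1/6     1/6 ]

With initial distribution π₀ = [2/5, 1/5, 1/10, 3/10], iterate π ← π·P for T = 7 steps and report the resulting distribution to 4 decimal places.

t=0: π = [0.4000, 0.2000, 0.1000, 0.3000]
t=1: π = [0.2333, 0.3000, 0.2000, 0.2667]
t=2: π = [0.2667, 0.2444, 0.2167, 0.2722]
t=3: π = [0.2481, 0.2611, 0.2074, 0.2833]
t=4: π = [0.2537, 0.2590, 0.2102, 0.2772]
t=5: π = [0.2530, 0.2582, 0.2098, 0.2790]
t=6: π = [0.2527, 0.2588, 0.2097, 0.2788]
t=7: π = [0.2529, 0.2586, 0.2098, 0.2787]

π = [0.2529, 0.2586, 0.2098, 0.2787]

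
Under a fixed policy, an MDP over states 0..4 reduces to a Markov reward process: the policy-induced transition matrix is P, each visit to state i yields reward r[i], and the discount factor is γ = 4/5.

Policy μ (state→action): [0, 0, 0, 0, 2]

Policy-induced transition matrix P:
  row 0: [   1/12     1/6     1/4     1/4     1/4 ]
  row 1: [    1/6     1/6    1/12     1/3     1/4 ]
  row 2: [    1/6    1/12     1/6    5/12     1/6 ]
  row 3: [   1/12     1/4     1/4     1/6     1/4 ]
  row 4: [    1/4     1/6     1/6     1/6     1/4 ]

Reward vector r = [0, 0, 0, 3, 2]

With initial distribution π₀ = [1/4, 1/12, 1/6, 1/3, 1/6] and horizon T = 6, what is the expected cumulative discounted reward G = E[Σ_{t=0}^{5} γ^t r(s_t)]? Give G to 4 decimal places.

t=0: π = [0.2500, 0.0833, 0.1667, 0.3333, 0.1667], E[r] = 1.3333, γ^t·E[r] = 1.333333, running G = 1.333333
t=1: π = [0.1319, 0.1806, 0.2083, 0.2431, 0.2361], E[r] = 1.2014, γ^t·E[r] = 0.961111, running G = 2.294444
t=2: π = [0.1551, 0.1696, 0.1829, 0.2598, 0.2326], E[r] = 1.2448, γ^t·E[r] = 0.796667, running G = 3.091111
t=3: π = [0.1515, 0.1731, 0.1871, 0.2536, 0.2348], E[r] = 1.2302, γ^t·E[r] = 0.629877, running G = 3.720988
t=4: π = [0.1525, 0.1722, 0.1860, 0.2549, 0.2344], E[r] = 1.2336, γ^t·E[r] = 0.505266, running G = 4.226253
t=5: π = [0.1523, 0.1724, 0.1863, 0.2546, 0.2345], E[r] = 1.2327, γ^t·E[r] = 0.403938, running G = 4.630191

G = 4.6302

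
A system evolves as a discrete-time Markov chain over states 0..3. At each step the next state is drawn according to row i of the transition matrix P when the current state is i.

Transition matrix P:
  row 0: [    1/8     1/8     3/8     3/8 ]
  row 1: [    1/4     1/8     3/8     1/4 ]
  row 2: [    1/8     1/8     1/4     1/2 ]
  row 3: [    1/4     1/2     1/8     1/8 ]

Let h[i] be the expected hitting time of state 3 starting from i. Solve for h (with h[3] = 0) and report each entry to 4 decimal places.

First-step conditioning: h[3] = 0; for i ≠ 3, h[i] = 1 + Σ_k P[i][k]·h[k].
  h[0] = 1 + 1/8·h[0] + 1/8·h[1] + 3/8·h[2]
  h[1] = 1 + 1/4·h[0] + 1/8·h[1] + 3/8·h[2]
  h[2] = 1 + 1/8·h[0] + 1/8·h[1] + 1/4·h[2]
Solving the 3×3 linear system over states ≠ 3 gives exactly h = [192/77, 216/77, 512/231, 0] (h[3] = 0 is the target).

h = [2.4935, 2.8052, 2.2165, 0.0000]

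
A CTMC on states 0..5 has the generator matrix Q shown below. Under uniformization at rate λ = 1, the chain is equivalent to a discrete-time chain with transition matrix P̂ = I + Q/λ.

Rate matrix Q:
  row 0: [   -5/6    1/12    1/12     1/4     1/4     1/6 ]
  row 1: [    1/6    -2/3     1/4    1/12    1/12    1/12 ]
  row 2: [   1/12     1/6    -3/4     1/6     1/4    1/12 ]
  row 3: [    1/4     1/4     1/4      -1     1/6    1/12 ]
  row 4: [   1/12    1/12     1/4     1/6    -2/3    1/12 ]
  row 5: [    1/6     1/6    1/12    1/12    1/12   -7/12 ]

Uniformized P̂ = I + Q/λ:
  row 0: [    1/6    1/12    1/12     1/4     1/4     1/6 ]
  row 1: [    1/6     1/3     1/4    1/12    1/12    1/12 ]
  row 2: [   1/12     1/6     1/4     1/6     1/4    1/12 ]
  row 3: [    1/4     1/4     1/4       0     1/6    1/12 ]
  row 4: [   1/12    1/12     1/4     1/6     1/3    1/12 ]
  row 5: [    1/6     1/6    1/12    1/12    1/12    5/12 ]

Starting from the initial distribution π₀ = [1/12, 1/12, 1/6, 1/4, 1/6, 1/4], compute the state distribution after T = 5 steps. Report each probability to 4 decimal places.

t=0: π = [0.0833, 0.0833, 0.1667, 0.2500, 0.1667, 0.2500]
t=1: π = [0.1597, 0.1806, 0.1944, 0.1042, 0.1875, 0.1736]
t=2: π = [0.1435, 0.1765, 0.1944, 0.1331, 0.1979, 0.1545]
t=3: π = [0.1451, 0.1787, 0.2003, 0.1289, 0.2002, 0.1468]
t=4: π = [0.1440, 0.1784, 0.2014, 0.1302, 0.2017, 0.1444]
t=5: π = [0.1439, 0.1784, 0.2019, 0.1301, 0.2022, 0.1435]

π = [0.1439, 0.1784, 0.2019, 0.1301, 0.2022, 0.1435]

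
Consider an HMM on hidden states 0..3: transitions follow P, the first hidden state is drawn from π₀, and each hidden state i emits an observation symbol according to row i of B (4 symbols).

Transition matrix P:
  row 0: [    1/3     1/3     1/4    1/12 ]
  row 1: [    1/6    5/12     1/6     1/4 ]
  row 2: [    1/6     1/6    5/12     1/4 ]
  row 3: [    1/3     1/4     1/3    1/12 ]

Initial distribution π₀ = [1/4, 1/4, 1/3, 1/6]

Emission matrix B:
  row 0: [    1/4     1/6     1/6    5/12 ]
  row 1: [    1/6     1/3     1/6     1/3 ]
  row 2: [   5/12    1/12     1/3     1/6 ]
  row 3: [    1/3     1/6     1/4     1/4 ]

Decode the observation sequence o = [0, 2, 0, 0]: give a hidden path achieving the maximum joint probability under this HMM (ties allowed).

path = [2, 2, 2, 2]

t=0: δ = [6.250e-02, 4.167e-02, 1.389e-01, 5.556e-02]  (obs o_0=0)
t=1: δ = [3.858e-03, 3.858e-03, 1.929e-02, 8.681e-03]  ψ = [2, 2, 2, 2]  (obs o_1=2)
t=2: δ = [8.038e-04, 5.358e-04, 3.349e-03, 1.608e-03]  ψ = [2, 2, 2, 2]  (obs o_2=0)
t=3: δ = [1.395e-04, 9.303e-05, 5.814e-04, 2.791e-04]  ψ = [2, 2, 2, 2]  (obs o_3=0)
backtrack: best end state = 2; path = [2, 2, 2, 2]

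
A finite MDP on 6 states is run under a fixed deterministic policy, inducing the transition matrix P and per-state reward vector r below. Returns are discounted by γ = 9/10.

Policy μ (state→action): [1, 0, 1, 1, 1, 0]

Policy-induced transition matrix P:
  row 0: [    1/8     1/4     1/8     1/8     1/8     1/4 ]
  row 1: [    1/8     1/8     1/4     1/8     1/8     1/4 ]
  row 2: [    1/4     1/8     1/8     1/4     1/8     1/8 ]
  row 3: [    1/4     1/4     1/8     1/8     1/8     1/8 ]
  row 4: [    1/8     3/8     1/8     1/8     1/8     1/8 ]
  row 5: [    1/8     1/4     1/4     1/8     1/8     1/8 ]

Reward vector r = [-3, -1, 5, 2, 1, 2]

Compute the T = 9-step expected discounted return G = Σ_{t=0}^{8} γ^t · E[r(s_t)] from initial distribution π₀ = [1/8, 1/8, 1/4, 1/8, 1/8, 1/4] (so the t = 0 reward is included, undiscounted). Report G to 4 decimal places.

G = 6.2945

t=0: π = [0.1250, 0.1250, 0.2500, 0.1250, 0.1250, 0.2500], E[r] = 1.6250, γ^t·E[r] = 1.625000, running G = 1.625000
t=1: π = [0.1719, 0.2188, 0.1719, 0.1563, 0.1250, 0.1563], E[r] = 0.8750, γ^t·E[r] = 0.787500, running G = 2.412500
t=2: π = [0.1660, 0.2168, 0.1719, 0.1465, 0.1250, 0.1738], E[r] = 0.9102, γ^t·E[r] = 0.737227, running G = 3.149727
t=3: π = [0.1648, 0.2170, 0.1738, 0.1465, 0.1250, 0.1729], E[r] = 0.9214, γ^t·E[r] = 0.671691, running G = 3.821417
t=4: π = [0.1650, 0.2168, 0.1737, 0.1467, 0.1250, 0.1727], E[r] = 0.9207, γ^t·E[r] = 0.604081, running G = 4.425499
t=5: π = [0.1651, 0.2168, 0.1737, 0.1467, 0.1250, 0.1727], E[r] = 0.9203, γ^t·E[r] = 0.543448, running G = 4.968947
t=6: π = [0.1651, 0.2168, 0.1737, 0.1467, 0.1250, 0.1727], E[r] = 0.9204, γ^t·E[r] = 0.489131, running G = 5.458078
t=7: π = [0.1651, 0.2168, 0.1737, 0.1467, 0.1250, 0.1727], E[r] = 0.9204, γ^t·E[r] = 0.440221, running G = 5.898299
t=8: π = [0.1651, 0.2168, 0.1737, 0.1467, 0.1250, 0.1727], E[r] = 0.9204, γ^t·E[r] = 0.396198, running G = 6.294497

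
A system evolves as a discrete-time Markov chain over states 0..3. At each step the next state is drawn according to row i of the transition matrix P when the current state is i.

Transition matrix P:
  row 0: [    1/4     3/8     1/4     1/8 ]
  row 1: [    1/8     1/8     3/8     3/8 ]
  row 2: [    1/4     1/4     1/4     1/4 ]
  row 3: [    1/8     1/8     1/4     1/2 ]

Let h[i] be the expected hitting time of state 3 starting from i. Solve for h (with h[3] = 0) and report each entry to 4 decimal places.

First-step conditioning: h[3] = 0; for i ≠ 3, h[i] = 1 + Σ_k P[i][k]·h[k].
  h[0] = 1 + 1/4·h[0] + 3/8·h[1] + 1/4·h[2]
  h[1] = 1 + 1/8·h[0] + 1/8·h[1] + 3/8·h[2]
  h[2] = 1 + 1/4·h[0] + 1/4·h[1] + 1/4·h[2]
Solving the 3×3 linear system over states ≠ 3 gives exactly h = [162/37, 128/37, 146/37, 0] (h[3] = 0 is the target).

h = [4.3784, 3.4595, 3.9459, 0.0000]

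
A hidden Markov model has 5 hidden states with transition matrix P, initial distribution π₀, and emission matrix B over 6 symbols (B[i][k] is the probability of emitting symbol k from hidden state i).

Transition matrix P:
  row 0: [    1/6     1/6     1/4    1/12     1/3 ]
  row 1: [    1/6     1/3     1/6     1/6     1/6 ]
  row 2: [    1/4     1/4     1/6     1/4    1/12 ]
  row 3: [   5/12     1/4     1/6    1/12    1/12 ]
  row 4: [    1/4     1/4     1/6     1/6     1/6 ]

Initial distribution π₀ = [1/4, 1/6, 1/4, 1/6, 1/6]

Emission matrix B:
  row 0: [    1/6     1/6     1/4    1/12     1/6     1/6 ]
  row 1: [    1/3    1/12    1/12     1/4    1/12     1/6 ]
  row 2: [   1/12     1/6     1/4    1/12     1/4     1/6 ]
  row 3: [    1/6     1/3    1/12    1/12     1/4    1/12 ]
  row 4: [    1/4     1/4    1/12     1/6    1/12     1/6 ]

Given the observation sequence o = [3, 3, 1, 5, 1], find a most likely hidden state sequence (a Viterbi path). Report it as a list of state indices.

path = [1, 1, 3, 0, 4]

t=0: δ = [2.083e-02, 4.167e-02, 2.083e-02, 1.389e-02, 2.778e-02]  (obs o_0=3)
t=1: δ = [5.787e-04, 3.472e-03, 5.787e-04, 5.787e-04, 1.157e-03]  ψ = [1, 1, 1, 1, 0]  (obs o_1=3)
t=2: δ = [9.645e-05, 9.645e-05, 9.645e-05, 1.929e-04, 1.447e-04]  ψ = [1, 1, 1, 1, 1]  (obs o_2=1)
t=3: δ = [1.340e-05, 8.038e-06, 5.358e-06, 2.009e-06, 5.358e-06]  ψ = [3, 3, 3, 2, 0]  (obs o_3=5)
t=4: δ = [3.721e-07, 2.233e-07, 5.582e-07, 4.465e-07, 1.116e-06]  ψ = [0, 1, 0, 1, 0]  (obs o_4=1)
backtrack: best end state = 4; path = [1, 1, 3, 0, 4]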